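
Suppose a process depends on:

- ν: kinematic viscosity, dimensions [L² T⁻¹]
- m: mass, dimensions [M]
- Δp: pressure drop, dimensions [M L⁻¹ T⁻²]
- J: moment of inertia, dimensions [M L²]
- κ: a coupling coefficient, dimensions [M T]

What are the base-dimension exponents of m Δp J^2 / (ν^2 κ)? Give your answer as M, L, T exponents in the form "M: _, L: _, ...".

Collect each base-dimension exponent across the product:
  M: −2·(0) + (1) + (1) + 2·(1) − (1) = 3
  L: −2·(2) + (0) + (-1) + 2·(2) − (0) = -1
  T: −2·(-1) + (0) + (-2) + 2·(0) − (1) = -1
So the dimensions are [M³ L⁻¹ T⁻¹].

M: 3, L: -1, T: -1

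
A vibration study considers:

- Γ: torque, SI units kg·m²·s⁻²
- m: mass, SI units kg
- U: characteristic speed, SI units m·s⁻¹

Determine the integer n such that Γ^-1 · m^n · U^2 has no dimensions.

1

Balance the M exponent: (1)·n from m, plus −(1) + 2·(0) = -1 from the rest, must sum to zero.
n − 1 = 0, so n = 1.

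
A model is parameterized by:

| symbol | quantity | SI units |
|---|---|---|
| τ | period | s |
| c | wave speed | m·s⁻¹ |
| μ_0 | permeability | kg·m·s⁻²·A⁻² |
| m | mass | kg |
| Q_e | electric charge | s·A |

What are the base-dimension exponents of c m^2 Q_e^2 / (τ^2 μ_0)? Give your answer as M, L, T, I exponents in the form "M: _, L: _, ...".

Collect each base-dimension exponent across the product:
  M: −2·(0) + (0) − (1) + 2·(1) + 2·(0) = 1
  L: −2·(0) + (1) − (1) + 2·(0) + 2·(0) = 0
  T: −2·(1) + (-1) − (-2) + 2·(0) + 2·(1) = 1
  I: −2·(0) + (0) − (-2) + 2·(0) + 2·(1) = 4
So the dimensions are [M T I⁴].

M: 1, L: 0, T: 1, I: 4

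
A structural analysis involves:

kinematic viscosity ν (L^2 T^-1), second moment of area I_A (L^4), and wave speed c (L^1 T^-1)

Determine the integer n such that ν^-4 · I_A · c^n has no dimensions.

4

Balance the L exponent: (1)·n from c, plus −4·(2) + (4) = -4 from the rest, must sum to zero.
n − 4 = 0, so n = 4.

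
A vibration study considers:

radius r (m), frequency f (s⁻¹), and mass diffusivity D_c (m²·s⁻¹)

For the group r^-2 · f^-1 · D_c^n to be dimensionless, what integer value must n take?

Balance the L exponent: (2)·n from D_c, plus −2·(1) − (0) = -2 from the rest, must sum to zero.
2n − 2 = 0, so n = 1.

1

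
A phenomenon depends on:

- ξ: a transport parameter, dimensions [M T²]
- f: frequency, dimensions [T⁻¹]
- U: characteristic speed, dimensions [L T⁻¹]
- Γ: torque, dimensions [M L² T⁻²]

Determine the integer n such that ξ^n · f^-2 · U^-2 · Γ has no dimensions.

-1

Balance the M exponent: (1)·n from ξ, plus −2·(0) − 2·(0) + (1) = 1 from the rest, must sum to zero.
n + 1 = 0, so n = -1.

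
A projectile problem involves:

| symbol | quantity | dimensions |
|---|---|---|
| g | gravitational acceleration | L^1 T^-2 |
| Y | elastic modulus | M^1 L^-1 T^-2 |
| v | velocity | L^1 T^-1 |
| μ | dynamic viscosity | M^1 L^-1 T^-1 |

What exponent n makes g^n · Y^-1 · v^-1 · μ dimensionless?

Balance the L exponent: (1)·n from g, plus −(-1) − (1) + (-1) = -1 from the rest, must sum to zero.
n − 1 = 0, so n = 1.

1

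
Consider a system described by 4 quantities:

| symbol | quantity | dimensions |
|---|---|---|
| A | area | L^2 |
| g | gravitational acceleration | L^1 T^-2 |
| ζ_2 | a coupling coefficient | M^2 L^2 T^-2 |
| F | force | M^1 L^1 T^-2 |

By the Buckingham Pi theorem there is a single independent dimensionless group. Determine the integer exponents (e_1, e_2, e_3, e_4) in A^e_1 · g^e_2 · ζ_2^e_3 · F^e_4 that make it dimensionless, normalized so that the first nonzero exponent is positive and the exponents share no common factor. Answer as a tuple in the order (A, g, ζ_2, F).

(1, -2, -2, 4)

M: e_1·(0) + e_2·(0) + e_3·(2) + e_4·(1) = 0
L: e_1·(2) + e_2·(1) + e_3·(2) + e_4·(1) = 0
T: e_1·(0) + e_2·(-2) + e_3·(-2) + e_4·(-2) = 0
Solving this homogeneous linear system for the smallest-integer solution (first nonzero entry positive) gives (1, -2, -2, 4).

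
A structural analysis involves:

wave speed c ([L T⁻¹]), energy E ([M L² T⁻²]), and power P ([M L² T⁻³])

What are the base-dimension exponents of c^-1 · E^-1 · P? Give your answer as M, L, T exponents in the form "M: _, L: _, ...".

M: 0, L: -1, T: 0

Collect each base-dimension exponent across the product:
  M: −(0) − (1) + (1) = 0
  L: −(1) − (2) + (2) = -1
  T: −(-1) − (-2) + (-3) = 0
So the dimensions are [L⁻¹].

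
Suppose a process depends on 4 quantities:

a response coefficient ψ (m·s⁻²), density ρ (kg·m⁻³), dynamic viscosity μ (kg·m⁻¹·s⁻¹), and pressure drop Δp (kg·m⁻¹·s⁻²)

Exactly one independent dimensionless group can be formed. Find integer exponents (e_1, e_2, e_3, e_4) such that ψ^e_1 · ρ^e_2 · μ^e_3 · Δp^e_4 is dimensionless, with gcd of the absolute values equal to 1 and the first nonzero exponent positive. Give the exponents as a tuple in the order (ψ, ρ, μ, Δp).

(2, 1, 2, -3)

M: e_1·(0) + e_2·(1) + e_3·(1) + e_4·(1) = 0
L: e_1·(1) + e_2·(-3) + e_3·(-1) + e_4·(-1) = 0
T: e_1·(-2) + e_2·(0) + e_3·(-1) + e_4·(-2) = 0
Solving this homogeneous linear system for the smallest-integer solution (first nonzero entry positive) gives (2, 1, 2, -3).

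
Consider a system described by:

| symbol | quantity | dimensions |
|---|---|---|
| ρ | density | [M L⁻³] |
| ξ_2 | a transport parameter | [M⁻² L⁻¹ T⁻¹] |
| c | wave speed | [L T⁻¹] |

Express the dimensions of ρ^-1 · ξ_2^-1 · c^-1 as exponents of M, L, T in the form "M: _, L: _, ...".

Collect each base-dimension exponent across the product:
  M: −(1) − (-2) − (0) = 1
  L: −(-3) − (-1) − (1) = 3
  T: −(0) − (-1) − (-1) = 2
So the dimensions are [M L³ T²].

M: 1, L: 3, T: 2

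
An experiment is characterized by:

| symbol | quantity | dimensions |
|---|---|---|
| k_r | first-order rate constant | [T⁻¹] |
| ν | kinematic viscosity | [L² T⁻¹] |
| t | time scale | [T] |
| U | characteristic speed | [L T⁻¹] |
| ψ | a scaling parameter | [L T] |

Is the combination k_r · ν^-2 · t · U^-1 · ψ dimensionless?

no

Sum the exponent of each base dimension across the product:
  L: [k_r]_L − 2·[ν]_L + [t]_L − [U]_L + [ψ]_L = (0) − 2·(2) + (0) − (1) + (1) = -4
  T: [k_r]_T − 2·[ν]_T + [t]_T − [U]_T + [ψ]_T = (-1) − 2·(-1) + (1) − (-1) + (1) = 4
Net dimensions [L⁻⁴ T⁴] ≠ [1] — not dimensionless.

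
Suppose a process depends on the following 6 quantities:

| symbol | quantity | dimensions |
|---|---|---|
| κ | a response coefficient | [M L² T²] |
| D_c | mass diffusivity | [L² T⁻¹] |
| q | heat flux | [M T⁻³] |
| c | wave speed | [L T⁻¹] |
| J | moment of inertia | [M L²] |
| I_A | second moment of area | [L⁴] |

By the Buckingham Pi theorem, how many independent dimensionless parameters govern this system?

3

There are 6 variables and 3 base dimensions (M, L, T).
The dimension matrix has rank 3.
Independent dimensionless groups: 6 − 3 = 3.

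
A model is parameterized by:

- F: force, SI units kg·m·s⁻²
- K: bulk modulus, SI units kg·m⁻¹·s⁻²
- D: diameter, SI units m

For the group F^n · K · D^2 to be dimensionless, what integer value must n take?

Balance the M exponent: (1)·n from F, plus (1) + 2·(0) = 1 from the rest, must sum to zero.
n + 1 = 0, so n = -1.

-1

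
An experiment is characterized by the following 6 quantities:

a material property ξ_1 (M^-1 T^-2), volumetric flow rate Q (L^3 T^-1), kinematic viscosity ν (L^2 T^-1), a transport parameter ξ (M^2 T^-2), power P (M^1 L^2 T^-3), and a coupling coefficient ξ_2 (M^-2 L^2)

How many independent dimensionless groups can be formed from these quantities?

There are 6 variables and 3 base dimensions (M, L, T).
The dimension matrix has rank 3.
Independent dimensionless groups: 6 − 3 = 3.

3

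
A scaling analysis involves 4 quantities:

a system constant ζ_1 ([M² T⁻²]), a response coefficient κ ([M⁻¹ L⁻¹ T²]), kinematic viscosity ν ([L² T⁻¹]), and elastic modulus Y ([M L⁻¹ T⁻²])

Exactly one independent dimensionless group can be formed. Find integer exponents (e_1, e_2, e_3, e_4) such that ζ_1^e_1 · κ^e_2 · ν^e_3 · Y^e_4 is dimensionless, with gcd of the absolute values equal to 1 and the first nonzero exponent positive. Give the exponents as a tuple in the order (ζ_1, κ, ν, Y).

M: e_1·(2) + e_2·(-1) + e_3·(0) + e_4·(1) = 0
L: e_1·(0) + e_2·(-1) + e_3·(2) + e_4·(-1) = 0
T: e_1·(-2) + e_2·(2) + e_3·(-1) + e_4·(-2) = 0
Solving this homogeneous linear system for the smallest-integer solution (first nonzero entry positive) gives (1, 3, 2, 1).

(1, 3, 2, 1)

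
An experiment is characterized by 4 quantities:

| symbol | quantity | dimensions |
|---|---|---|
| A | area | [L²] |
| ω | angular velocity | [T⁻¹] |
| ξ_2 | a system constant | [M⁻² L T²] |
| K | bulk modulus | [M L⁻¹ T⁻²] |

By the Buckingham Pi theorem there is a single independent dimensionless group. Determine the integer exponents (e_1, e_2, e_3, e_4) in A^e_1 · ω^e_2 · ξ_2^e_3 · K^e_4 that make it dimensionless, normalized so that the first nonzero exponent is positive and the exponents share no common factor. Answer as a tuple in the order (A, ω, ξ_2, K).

(1, -4, 2, 4)

M: e_1·(0) + e_2·(0) + e_3·(-2) + e_4·(1) = 0
L: e_1·(2) + e_2·(0) + e_3·(1) + e_4·(-1) = 0
T: e_1·(0) + e_2·(-1) + e_3·(2) + e_4·(-2) = 0
Solving this homogeneous linear system for the smallest-integer solution (first nonzero entry positive) gives (1, -4, 2, 4).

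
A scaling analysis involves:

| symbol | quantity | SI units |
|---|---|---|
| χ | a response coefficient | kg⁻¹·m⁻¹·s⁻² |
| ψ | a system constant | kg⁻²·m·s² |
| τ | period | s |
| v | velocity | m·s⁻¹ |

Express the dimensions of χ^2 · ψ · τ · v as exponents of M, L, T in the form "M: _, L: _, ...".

Collect each base-dimension exponent across the product:
  M: 2·(-1) + (-2) + (0) + (0) = -4
  L: 2·(-1) + (1) + (0) + (1) = 0
  T: 2·(-2) + (2) + (1) + (-1) = -2
So the dimensions are [M⁻⁴ T⁻²].

M: -4, L: 0, T: -2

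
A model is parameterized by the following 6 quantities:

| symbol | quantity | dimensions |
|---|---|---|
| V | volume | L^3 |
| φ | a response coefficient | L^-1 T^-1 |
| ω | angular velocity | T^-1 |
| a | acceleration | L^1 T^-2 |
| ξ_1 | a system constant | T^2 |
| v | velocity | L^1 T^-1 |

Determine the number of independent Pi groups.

4

There are 6 variables and 2 base dimensions (L, T).
The dimension matrix has rank 2.
Independent dimensionless groups: 6 − 2 = 4.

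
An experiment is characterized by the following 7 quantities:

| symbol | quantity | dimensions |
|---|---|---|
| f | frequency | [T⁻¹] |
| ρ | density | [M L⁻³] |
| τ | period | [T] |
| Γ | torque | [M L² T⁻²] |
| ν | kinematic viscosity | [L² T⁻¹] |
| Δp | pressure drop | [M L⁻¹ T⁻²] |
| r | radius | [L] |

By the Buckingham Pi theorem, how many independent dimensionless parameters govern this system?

There are 7 variables and 3 base dimensions (M, L, T).
The dimension matrix has rank 3.
Independent dimensionless groups: 7 − 3 = 4.

4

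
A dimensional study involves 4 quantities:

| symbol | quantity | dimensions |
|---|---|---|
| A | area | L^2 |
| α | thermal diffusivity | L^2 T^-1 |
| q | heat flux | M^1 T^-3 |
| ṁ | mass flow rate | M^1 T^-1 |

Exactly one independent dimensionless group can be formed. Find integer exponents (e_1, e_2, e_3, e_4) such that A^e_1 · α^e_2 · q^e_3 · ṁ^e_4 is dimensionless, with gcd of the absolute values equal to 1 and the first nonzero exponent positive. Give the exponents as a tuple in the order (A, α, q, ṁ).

M: e_1·(0) + e_2·(0) + e_3·(1) + e_4·(1) = 0
L: e_1·(2) + e_2·(2) + e_3·(0) + e_4·(0) = 0
T: e_1·(0) + e_2·(-1) + e_3·(-3) + e_4·(-1) = 0
Solving this homogeneous linear system for the smallest-integer solution (first nonzero entry positive) gives (2, -2, 1, -1).

(2, -2, 1, -1)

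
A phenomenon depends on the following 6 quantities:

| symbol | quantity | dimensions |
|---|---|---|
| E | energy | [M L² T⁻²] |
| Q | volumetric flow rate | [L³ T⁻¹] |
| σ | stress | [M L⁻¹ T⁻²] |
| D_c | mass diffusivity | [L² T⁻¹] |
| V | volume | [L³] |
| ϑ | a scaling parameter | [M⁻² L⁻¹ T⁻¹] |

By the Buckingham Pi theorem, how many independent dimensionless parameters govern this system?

3

There are 6 variables and 3 base dimensions (M, L, T).
The dimension matrix has rank 3.
Independent dimensionless groups: 6 − 3 = 3.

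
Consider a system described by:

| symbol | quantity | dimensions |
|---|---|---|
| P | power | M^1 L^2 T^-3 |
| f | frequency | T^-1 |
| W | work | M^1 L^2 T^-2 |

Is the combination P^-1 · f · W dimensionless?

Sum the exponent of each base dimension across the product:
  M: −[P]_M + [f]_M + [W]_M = −(1) + (0) + (1) = 0
  L: −[P]_L + [f]_L + [W]_L = −(2) + (0) + (2) = 0
  T: −[P]_T + [f]_T + [W]_T = −(-3) + (-1) + (-2) = 0
All base exponents vanish — dimensionless.

yes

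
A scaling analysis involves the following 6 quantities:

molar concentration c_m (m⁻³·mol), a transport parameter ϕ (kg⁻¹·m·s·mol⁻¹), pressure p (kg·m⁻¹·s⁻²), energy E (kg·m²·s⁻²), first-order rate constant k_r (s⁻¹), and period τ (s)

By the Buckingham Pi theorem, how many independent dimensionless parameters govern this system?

There are 6 variables and 4 base dimensions (M, L, T, N).
The dimension matrix has rank 4.
Independent dimensionless groups: 6 − 4 = 2.

2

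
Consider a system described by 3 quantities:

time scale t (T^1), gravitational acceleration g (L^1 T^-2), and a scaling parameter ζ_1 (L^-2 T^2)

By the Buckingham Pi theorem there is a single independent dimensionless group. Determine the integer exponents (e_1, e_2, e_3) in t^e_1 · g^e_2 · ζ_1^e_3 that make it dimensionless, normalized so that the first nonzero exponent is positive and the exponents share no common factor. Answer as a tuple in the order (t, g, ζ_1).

L: e_1·(0) + e_2·(1) + e_3·(-2) = 0
T: e_1·(1) + e_2·(-2) + e_3·(2) = 0
Solving this homogeneous linear system for the smallest-integer solution (first nonzero entry positive) gives (2, 2, 1).

(2, 2, 1)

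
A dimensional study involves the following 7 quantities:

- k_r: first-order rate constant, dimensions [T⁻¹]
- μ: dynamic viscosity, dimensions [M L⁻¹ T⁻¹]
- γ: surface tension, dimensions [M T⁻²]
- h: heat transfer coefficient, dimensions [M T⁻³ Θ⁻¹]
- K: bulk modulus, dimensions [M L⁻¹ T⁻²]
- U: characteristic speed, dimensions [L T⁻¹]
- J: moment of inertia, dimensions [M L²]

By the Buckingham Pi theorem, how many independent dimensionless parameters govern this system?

There are 7 variables and 4 base dimensions (M, L, T, Θ).
The dimension matrix has rank 4.
Independent dimensionless groups: 7 − 4 = 3.

3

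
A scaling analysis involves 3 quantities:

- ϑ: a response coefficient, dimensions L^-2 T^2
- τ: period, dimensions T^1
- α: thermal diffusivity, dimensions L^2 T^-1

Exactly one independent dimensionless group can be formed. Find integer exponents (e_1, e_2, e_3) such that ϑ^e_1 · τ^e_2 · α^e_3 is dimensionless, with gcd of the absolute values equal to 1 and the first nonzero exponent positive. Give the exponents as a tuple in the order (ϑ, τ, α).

L: e_1·(-2) + e_2·(0) + e_3·(2) = 0
T: e_1·(2) + e_2·(1) + e_3·(-1) = 0
Solving this homogeneous linear system for the smallest-integer solution (first nonzero entry positive) gives (1, -1, 1).

(1, -1, 1)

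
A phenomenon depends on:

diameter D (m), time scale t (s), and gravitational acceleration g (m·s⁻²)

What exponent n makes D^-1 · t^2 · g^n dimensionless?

Balance the L exponent: (1)·n from g, plus −(1) + 2·(0) = -1 from the rest, must sum to zero.
n − 1 = 0, so n = 1.

1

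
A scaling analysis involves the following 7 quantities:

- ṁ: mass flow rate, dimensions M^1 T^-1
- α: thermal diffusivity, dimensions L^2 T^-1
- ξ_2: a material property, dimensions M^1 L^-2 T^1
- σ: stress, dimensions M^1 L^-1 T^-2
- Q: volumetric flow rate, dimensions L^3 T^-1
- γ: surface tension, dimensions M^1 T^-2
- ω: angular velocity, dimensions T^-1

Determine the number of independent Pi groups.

There are 7 variables and 3 base dimensions (M, L, T).
The dimension matrix has rank 3.
Independent dimensionless groups: 7 − 3 = 4.

4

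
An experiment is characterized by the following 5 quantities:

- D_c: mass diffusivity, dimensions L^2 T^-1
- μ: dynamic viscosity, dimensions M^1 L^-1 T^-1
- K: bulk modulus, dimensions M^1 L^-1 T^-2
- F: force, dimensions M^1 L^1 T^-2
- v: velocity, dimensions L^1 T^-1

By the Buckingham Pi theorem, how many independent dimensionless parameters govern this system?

2

There are 5 variables and 3 base dimensions (M, L, T).
The dimension matrix has rank 3.
Independent dimensionless groups: 5 − 3 = 2.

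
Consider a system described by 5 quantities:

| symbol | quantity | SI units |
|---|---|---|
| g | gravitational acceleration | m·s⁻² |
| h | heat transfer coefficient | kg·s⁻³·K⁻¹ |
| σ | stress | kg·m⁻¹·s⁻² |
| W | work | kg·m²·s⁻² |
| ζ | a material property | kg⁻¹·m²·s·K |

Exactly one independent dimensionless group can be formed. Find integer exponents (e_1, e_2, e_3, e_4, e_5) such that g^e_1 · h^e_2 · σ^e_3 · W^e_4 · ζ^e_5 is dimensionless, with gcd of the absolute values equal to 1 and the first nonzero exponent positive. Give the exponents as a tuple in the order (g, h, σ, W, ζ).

(3, -3, -1, 1, -3)

M: e_1·(0) + e_2·(1) + e_3·(1) + e_4·(1) + e_5·(-1) = 0
L: e_1·(1) + e_2·(0) + e_3·(-1) + e_4·(2) + e_5·(2) = 0
T: e_1·(-2) + e_2·(-3) + e_3·(-2) + e_4·(-2) + e_5·(1) = 0
Θ: e_1·(0) + e_2·(-1) + e_3·(0) + e_4·(0) + e_5·(1) = 0
Solving this homogeneous linear system for the smallest-integer solution (first nonzero entry positive) gives (3, -3, -1, 1, -3).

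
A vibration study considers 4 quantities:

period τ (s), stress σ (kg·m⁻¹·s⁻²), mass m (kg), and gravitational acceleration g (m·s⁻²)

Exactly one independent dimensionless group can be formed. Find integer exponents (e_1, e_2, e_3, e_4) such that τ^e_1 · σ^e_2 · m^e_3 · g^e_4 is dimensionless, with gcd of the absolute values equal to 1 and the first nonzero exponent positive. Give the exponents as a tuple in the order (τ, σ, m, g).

M: e_1·(0) + e_2·(1) + e_3·(1) + e_4·(0) = 0
L: e_1·(0) + e_2·(-1) + e_3·(0) + e_4·(1) = 0
T: e_1·(1) + e_2·(-2) + e_3·(0) + e_4·(-2) = 0
Solving this homogeneous linear system for the smallest-integer solution (first nonzero entry positive) gives (4, 1, -1, 1).

(4, 1, -1, 1)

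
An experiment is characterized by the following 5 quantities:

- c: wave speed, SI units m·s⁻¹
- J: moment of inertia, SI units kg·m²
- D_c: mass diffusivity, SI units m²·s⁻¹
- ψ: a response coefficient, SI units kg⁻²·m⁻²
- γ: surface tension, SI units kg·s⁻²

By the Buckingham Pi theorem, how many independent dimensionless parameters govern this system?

There are 5 variables and 3 base dimensions (M, L, T).
The dimension matrix has rank 3.
Independent dimensionless groups: 5 − 3 = 2.

2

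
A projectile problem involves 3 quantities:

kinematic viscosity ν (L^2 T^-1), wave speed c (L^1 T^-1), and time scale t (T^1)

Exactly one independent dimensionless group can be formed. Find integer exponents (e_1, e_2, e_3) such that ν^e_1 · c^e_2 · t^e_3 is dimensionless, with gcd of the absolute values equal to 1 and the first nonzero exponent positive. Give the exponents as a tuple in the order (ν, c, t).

(1, -2, -1)

L: e_1·(2) + e_2·(1) + e_3·(0) = 0
T: e_1·(-1) + e_2·(-1) + e_3·(1) = 0
Solving this homogeneous linear system for the smallest-integer solution (first nonzero entry positive) gives (1, -2, -1).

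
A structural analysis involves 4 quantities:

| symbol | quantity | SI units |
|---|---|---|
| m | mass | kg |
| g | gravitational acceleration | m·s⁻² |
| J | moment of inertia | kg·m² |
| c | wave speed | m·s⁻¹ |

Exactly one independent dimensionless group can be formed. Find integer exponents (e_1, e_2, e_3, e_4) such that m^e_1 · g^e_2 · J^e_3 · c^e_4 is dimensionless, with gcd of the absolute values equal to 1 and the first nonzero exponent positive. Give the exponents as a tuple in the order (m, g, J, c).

M: e_1·(1) + e_2·(0) + e_3·(1) + e_4·(0) = 0
L: e_1·(0) + e_2·(1) + e_3·(2) + e_4·(1) = 0
T: e_1·(0) + e_2·(-2) + e_3·(0) + e_4·(-1) = 0
Solving this homogeneous linear system for the smallest-integer solution (first nonzero entry positive) gives (1, -2, -1, 4).

(1, -2, -1, 4)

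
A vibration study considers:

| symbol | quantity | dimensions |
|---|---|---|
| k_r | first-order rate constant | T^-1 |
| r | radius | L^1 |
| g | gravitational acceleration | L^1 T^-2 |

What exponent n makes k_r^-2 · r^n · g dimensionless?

Balance the L exponent: (1)·n from r, plus −2·(0) + (1) = 1 from the rest, must sum to zero.
n + 1 = 0, so n = -1.

-1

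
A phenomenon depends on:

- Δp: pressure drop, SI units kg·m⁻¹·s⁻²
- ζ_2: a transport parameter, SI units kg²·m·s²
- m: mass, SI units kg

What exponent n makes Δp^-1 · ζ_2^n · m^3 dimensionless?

Balance the M exponent: (2)·n from ζ_2, plus −(1) + 3·(1) = 2 from the rest, must sum to zero.
2n + 2 = 0, so n = -1.

-1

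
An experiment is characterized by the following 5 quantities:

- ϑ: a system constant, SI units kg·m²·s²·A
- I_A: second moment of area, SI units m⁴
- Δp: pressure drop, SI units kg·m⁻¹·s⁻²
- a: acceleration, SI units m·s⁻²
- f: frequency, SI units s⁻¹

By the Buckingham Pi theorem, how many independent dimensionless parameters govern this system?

There are 5 variables and 4 base dimensions (M, L, T, I).
The dimension matrix has rank 4.
Independent dimensionless groups: 5 − 4 = 1.

1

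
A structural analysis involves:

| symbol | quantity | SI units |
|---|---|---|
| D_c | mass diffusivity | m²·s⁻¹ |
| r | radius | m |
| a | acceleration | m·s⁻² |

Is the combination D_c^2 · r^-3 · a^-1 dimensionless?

yes

Sum the exponent of each base dimension across the product:
  L: 2·[D_c]_L − 3·[r]_L − [a]_L = 2·(2) − 3·(1) − (1) = 0
  T: 2·[D_c]_T − 3·[r]_T − [a]_T = 2·(-1) − 3·(0) − (-2) = 0
All base exponents vanish — dimensionless.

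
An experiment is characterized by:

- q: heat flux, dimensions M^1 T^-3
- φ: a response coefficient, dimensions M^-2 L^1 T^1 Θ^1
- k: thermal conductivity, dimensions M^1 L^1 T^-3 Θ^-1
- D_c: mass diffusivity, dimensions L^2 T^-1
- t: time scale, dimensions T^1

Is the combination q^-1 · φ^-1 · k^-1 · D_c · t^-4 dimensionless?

Sum the exponent of each base dimension across the product:
  M: −[q]_M − [φ]_M − [k]_M + [D_c]_M − 4·[t]_M = −(1) − (-2) − (1) + (0) − 4·(0) = 0
  L: −[q]_L − [φ]_L − [k]_L + [D_c]_L − 4·[t]_L = −(0) − (1) − (1) + (2) − 4·(0) = 0
  T: −[q]_T − [φ]_T − [k]_T + [D_c]_T − 4·[t]_T = −(-3) − (1) − (-3) + (-1) − 4·(1) = 0
  Θ: −[q]_Θ − [φ]_Θ − [k]_Θ + [D_c]_Θ − 4·[t]_Θ = −(0) − (1) − (-1) + (0) − 4·(0) = 0
All base exponents vanish — dimensionless.

yes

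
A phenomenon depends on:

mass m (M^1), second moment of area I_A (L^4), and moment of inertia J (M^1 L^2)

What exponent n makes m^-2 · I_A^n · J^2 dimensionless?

-1

Balance the L exponent: (4)·n from I_A, plus −2·(0) + 2·(2) = 4 from the rest, must sum to zero.
4n + 4 = 0, so n = -1.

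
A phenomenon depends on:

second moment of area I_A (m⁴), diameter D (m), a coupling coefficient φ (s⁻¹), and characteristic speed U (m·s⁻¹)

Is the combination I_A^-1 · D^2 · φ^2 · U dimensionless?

no

Sum the exponent of each base dimension across the product:
  L: −[I_A]_L + 2·[D]_L + 2·[φ]_L + [U]_L = −(4) + 2·(1) + 2·(0) + (1) = -1
  T: −[I_A]_T + 2·[D]_T + 2·[φ]_T + [U]_T = −(0) + 2·(0) + 2·(-1) + (-1) = -3
Net dimensions [L⁻¹ T⁻³] ≠ [1] — not dimensionless.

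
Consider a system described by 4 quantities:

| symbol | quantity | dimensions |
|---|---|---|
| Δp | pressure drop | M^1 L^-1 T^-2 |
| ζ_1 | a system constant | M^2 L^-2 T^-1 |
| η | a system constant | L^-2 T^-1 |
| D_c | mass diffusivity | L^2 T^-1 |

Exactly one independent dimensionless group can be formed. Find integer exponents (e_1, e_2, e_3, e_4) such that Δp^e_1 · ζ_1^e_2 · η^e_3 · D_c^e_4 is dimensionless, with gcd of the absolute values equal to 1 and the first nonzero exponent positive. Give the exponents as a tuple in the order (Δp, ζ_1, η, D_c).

(4, -2, -3, -3)

M: e_1·(1) + e_2·(2) + e_3·(0) + e_4·(0) = 0
L: e_1·(-1) + e_2·(-2) + e_3·(-2) + e_4·(2) = 0
T: e_1·(-2) + e_2·(-1) + e_3·(-1) + e_4·(-1) = 0
Solving this homogeneous linear system for the smallest-integer solution (first nonzero entry positive) gives (4, -2, -3, -3).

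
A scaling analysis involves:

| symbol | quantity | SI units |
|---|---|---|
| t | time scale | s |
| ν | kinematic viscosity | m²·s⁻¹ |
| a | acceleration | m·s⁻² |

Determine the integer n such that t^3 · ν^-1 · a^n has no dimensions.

2

Balance the L exponent: (1)·n from a, plus 3·(0) − (2) = -2 from the rest, must sum to zero.
n − 2 = 0, so n = 2.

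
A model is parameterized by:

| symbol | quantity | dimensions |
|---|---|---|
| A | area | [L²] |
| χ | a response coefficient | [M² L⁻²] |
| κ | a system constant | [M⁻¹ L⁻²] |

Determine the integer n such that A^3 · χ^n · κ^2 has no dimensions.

1

Balance the M exponent: (2)·n from χ, plus 3·(0) + 2·(-1) = -2 from the rest, must sum to zero.
2n − 2 = 0, so n = 1.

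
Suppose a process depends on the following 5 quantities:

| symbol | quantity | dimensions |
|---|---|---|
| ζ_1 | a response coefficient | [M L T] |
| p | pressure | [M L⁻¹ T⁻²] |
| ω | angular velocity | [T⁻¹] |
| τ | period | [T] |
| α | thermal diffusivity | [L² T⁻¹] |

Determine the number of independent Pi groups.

2

There are 5 variables and 3 base dimensions (M, L, T).
The dimension matrix has rank 3.
Independent dimensionless groups: 5 − 3 = 2.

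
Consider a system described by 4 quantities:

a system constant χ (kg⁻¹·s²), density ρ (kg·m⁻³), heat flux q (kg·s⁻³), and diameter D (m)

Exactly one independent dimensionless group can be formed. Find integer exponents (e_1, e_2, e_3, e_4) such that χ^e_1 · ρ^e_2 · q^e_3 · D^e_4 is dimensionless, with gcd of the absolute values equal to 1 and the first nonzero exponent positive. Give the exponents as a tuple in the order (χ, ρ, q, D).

(3, 1, 2, 3)

M: e_1·(-1) + e_2·(1) + e_3·(1) + e_4·(0) = 0
L: e_1·(0) + e_2·(-3) + e_3·(0) + e_4·(1) = 0
T: e_1·(2) + e_2·(0) + e_3·(-3) + e_4·(0) = 0
Solving this homogeneous linear system for the smallest-integer solution (first nonzero entry positive) gives (3, 1, 2, 3).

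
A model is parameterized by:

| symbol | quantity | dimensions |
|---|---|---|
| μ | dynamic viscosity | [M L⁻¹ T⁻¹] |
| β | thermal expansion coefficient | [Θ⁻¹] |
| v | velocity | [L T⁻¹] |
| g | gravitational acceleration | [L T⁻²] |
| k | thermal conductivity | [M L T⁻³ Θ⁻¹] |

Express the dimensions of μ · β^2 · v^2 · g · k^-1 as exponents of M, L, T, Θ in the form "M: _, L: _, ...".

Collect each base-dimension exponent across the product:
  M: (1) + 2·(0) + 2·(0) + (0) − (1) = 0
  L: (-1) + 2·(0) + 2·(1) + (1) − (1) = 1
  T: (-1) + 2·(0) + 2·(-1) + (-2) − (-3) = -2
  Θ: (0) + 2·(-1) + 2·(0) + (0) − (-1) = -1
So the dimensions are [L T⁻² Θ⁻¹].

M: 0, L: 1, T: -2, Θ: -1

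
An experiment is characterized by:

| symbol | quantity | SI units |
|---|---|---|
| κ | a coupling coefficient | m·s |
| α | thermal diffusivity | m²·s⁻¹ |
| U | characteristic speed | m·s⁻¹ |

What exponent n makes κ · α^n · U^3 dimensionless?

Balance the L exponent: (2)·n from α, plus (1) + 3·(1) = 4 from the rest, must sum to zero.
2n + 4 = 0, so n = -2.

-2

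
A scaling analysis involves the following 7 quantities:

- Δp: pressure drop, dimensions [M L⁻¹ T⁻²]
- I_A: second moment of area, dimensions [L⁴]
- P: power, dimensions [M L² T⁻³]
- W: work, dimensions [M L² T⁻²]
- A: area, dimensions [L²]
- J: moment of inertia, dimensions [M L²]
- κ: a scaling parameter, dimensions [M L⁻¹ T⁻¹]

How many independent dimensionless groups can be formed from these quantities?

There are 7 variables and 3 base dimensions (M, L, T).
The dimension matrix has rank 3.
Independent dimensionless groups: 7 − 3 = 4.

4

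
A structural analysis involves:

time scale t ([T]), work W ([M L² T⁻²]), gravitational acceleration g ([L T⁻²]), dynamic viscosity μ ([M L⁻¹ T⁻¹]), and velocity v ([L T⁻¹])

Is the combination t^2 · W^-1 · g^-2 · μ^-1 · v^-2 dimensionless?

Sum the exponent of each base dimension across the product:
  M: 2·[t]_M − [W]_M − 2·[g]_M − [μ]_M − 2·[v]_M = 2·(0) − (1) − 2·(0) − (1) − 2·(0) = -2
  L: 2·[t]_L − [W]_L − 2·[g]_L − [μ]_L − 2·[v]_L = 2·(0) − (2) − 2·(1) − (-1) − 2·(1) = -5
  T: 2·[t]_T − [W]_T − 2·[g]_T − [μ]_T − 2·[v]_T = 2·(1) − (-2) − 2·(-2) − (-1) − 2·(-1) = 11
Net dimensions [M⁻² L⁻⁵ T¹¹] ≠ [1] — not dimensionless.

no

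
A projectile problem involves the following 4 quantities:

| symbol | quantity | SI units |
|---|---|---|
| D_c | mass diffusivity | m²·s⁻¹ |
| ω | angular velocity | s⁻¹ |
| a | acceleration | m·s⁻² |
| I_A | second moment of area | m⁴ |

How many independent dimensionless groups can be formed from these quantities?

2

There are 4 variables and 2 base dimensions (L, T).
The dimension matrix has rank 2.
Independent dimensionless groups: 4 − 2 = 2.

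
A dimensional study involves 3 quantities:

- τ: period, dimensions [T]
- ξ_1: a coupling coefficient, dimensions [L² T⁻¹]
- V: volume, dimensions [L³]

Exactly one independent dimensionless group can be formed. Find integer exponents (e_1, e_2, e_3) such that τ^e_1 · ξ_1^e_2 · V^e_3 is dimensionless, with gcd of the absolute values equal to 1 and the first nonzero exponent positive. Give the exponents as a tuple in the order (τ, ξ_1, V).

(3, 3, -2)

L: e_1·(0) + e_2·(2) + e_3·(3) = 0
T: e_1·(1) + e_2·(-1) + e_3·(0) = 0
Solving this homogeneous linear system for the smallest-integer solution (first nonzero entry positive) gives (3, 3, -2).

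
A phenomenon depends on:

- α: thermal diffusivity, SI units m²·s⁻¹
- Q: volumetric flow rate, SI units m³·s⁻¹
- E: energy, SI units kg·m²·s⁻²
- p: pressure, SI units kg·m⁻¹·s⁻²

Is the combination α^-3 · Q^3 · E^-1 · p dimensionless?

Sum the exponent of each base dimension across the product:
  M: −3·[α]_M + 3·[Q]_M − [E]_M + [p]_M = −3·(0) + 3·(0) − (1) + (1) = 0
  L: −3·[α]_L + 3·[Q]_L − [E]_L + [p]_L = −3·(2) + 3·(3) − (2) + (-1) = 0
  T: −3·[α]_T + 3·[Q]_T − [E]_T + [p]_T = −3·(-1) + 3·(-1) − (-2) + (-2) = 0
All base exponents vanish — dimensionless.

yes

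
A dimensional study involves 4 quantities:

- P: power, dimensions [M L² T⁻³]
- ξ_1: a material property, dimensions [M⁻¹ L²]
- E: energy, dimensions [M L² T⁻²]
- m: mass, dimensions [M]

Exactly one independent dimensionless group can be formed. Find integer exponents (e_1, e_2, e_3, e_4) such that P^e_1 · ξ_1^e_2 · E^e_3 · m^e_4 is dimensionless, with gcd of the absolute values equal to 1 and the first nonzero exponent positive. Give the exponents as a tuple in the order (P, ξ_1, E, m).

M: e_1·(1) + e_2·(-1) + e_3·(1) + e_4·(1) = 0
L: e_1·(2) + e_2·(2) + e_3·(2) + e_4·(0) = 0
T: e_1·(-3) + e_2·(0) + e_3·(-2) + e_4·(0) = 0
Solving this homogeneous linear system for the smallest-integer solution (first nonzero entry positive) gives (2, 1, -3, 2).

(2, 1, -3, 2)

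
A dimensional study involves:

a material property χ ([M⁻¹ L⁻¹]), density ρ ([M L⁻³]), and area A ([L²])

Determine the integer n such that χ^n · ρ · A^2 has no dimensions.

1

Balance the M exponent: (-1)·n from χ, plus (1) + 2·(0) = 1 from the rest, must sum to zero.
−n + 1 = 0, so n = 1.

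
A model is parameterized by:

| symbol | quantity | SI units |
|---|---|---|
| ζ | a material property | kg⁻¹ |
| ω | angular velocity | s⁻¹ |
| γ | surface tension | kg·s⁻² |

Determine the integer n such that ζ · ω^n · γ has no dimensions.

Balance the T exponent: (-1)·n from ω, plus (0) + (-2) = -2 from the rest, must sum to zero.
−n − 2 = 0, so n = -2.

-2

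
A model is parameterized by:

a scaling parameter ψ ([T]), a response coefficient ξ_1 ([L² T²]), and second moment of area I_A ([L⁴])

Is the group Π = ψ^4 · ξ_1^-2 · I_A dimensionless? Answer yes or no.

Sum the exponent of each base dimension across the product:
  L: 4·[ψ]_L − 2·[ξ_1]_L + [I_A]_L = 4·(0) − 2·(2) + (4) = 0
  T: 4·[ψ]_T − 2·[ξ_1]_T + [I_A]_T = 4·(1) − 2·(2) + (0) = 0
All base exponents vanish — dimensionless.

yes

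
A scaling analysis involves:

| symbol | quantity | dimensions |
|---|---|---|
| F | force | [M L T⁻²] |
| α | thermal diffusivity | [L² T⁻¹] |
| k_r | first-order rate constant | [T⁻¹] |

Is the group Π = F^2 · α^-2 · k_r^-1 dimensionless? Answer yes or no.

no

Sum the exponent of each base dimension across the product:
  M: 2·[F]_M − 2·[α]_M − [k_r]_M = 2·(1) − 2·(0) − (0) = 2
  L: 2·[F]_L − 2·[α]_L − [k_r]_L = 2·(1) − 2·(2) − (0) = -2
  T: 2·[F]_T − 2·[α]_T − [k_r]_T = 2·(-2) − 2·(-1) − (-1) = -1
Net dimensions [M² L⁻² T⁻¹] ≠ [1] — not dimensionless.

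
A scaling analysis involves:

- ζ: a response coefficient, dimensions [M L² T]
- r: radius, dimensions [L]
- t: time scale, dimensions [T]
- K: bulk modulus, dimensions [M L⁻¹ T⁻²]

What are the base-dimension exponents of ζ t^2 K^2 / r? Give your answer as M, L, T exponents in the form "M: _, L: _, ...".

M: 3, L: -1, T: -1

Collect each base-dimension exponent across the product:
  M: (1) − (0) + 2·(0) + 2·(1) = 3
  L: (2) − (1) + 2·(0) + 2·(-1) = -1
  T: (1) − (0) + 2·(1) + 2·(-2) = -1
So the dimensions are [M³ L⁻¹ T⁻¹].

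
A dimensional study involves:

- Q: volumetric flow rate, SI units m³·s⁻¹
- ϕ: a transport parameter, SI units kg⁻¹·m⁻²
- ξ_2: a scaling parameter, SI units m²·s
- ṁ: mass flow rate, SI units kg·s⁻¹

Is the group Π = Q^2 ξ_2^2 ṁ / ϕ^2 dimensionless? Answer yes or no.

no

Sum the exponent of each base dimension across the product:
  M: 2·[Q]_M − 2·[ϕ]_M + 2·[ξ_2]_M + [ṁ]_M = 2·(0) − 2·(-1) + 2·(0) + (1) = 3
  L: 2·[Q]_L − 2·[ϕ]_L + 2·[ξ_2]_L + [ṁ]_L = 2·(3) − 2·(-2) + 2·(2) + (0) = 14
  T: 2·[Q]_T − 2·[ϕ]_T + 2·[ξ_2]_T + [ṁ]_T = 2·(-1) − 2·(0) + 2·(1) + (-1) = -1
Net dimensions [M³ L¹⁴ T⁻¹] ≠ [1] — not dimensionless.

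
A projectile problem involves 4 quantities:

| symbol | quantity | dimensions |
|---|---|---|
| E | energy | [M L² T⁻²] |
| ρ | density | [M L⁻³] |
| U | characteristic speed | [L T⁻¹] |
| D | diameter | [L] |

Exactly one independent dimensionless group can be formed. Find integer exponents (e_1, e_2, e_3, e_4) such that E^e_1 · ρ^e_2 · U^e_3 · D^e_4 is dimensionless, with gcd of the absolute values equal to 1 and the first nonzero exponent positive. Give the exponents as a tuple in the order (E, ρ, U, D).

M: e_1·(1) + e_2·(1) + e_3·(0) + e_4·(0) = 0
L: e_1·(2) + e_2·(-3) + e_3·(1) + e_4·(1) = 0
T: e_1·(-2) + e_2·(0) + e_3·(-1) + e_4·(0) = 0
Solving this homogeneous linear system for the smallest-integer solution (first nonzero entry positive) gives (1, -1, -2, -3).

(1, -1, -2, -3)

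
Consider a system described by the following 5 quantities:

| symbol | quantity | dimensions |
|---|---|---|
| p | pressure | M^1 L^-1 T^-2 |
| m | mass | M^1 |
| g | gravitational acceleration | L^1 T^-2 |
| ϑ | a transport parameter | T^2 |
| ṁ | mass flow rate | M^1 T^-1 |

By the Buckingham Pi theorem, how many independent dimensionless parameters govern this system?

2

There are 5 variables and 3 base dimensions (M, L, T).
The dimension matrix has rank 3.
Independent dimensionless groups: 5 − 3 = 2.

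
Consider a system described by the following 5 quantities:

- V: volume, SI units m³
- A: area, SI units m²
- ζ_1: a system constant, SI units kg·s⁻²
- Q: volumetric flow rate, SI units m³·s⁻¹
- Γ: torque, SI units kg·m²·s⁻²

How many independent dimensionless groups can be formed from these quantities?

There are 5 variables and 3 base dimensions (M, L, T).
The dimension matrix has rank 3.
Independent dimensionless groups: 5 − 3 = 2.

2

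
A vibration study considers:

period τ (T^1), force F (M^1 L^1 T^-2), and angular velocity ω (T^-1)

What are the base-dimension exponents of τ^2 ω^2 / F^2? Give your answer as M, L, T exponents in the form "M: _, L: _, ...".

Collect each base-dimension exponent across the product:
  M: 2·(0) − 2·(1) + 2·(0) = -2
  L: 2·(0) − 2·(1) + 2·(0) = -2
  T: 2·(1) − 2·(-2) + 2·(-1) = 4
So the dimensions are [M⁻² L⁻² T⁴].

M: -2, L: -2, T: 4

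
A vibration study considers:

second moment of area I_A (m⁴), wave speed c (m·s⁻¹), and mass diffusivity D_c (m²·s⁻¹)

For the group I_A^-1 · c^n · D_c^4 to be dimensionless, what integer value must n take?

-4

Balance the L exponent: (1)·n from c, plus −(4) + 4·(2) = 4 from the rest, must sum to zero.
n + 4 = 0, so n = -4.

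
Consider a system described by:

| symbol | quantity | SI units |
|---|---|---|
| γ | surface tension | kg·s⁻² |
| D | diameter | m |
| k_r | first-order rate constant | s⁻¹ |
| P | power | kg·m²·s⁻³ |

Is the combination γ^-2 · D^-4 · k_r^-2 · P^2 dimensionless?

Sum the exponent of each base dimension across the product:
  M: −2·[γ]_M − 4·[D]_M − 2·[k_r]_M + 2·[P]_M = −2·(1) − 4·(0) − 2·(0) + 2·(1) = 0
  L: −2·[γ]_L − 4·[D]_L − 2·[k_r]_L + 2·[P]_L = −2·(0) − 4·(1) − 2·(0) + 2·(2) = 0
  T: −2·[γ]_T − 4·[D]_T − 2·[k_r]_T + 2·[P]_T = −2·(-2) − 4·(0) − 2·(-1) + 2·(-3) = 0
All base exponents vanish — dimensionless.

yes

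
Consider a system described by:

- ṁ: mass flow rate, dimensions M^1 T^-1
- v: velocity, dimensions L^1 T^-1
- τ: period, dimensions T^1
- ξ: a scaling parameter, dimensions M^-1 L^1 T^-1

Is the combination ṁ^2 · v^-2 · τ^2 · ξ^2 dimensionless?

Sum the exponent of each base dimension across the product:
  M: 2·[ṁ]_M − 2·[v]_M + 2·[τ]_M + 2·[ξ]_M = 2·(1) − 2·(0) + 2·(0) + 2·(-1) = 0
  L: 2·[ṁ]_L − 2·[v]_L + 2·[τ]_L + 2·[ξ]_L = 2·(0) − 2·(1) + 2·(0) + 2·(1) = 0
  T: 2·[ṁ]_T − 2·[v]_T + 2·[τ]_T + 2·[ξ]_T = 2·(-1) − 2·(-1) + 2·(1) + 2·(-1) = 0
All base exponents vanish — dimensionless.

yes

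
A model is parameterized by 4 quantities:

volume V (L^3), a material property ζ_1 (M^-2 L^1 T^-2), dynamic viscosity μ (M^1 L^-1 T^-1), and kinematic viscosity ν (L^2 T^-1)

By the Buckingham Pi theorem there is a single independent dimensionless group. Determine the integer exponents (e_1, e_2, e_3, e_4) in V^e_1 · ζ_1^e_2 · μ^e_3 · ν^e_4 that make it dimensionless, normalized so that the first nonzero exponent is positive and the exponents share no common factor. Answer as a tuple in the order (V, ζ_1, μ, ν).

(3, 1, 2, -4)

M: e_1·(0) + e_2·(-2) + e_3·(1) + e_4·(0) = 0
L: e_1·(3) + e_2·(1) + e_3·(-1) + e_4·(2) = 0
T: e_1·(0) + e_2·(-2) + e_3·(-1) + e_4·(-1) = 0
Solving this homogeneous linear system for the smallest-integer solution (first nonzero entry positive) gives (3, 1, 2, -4).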